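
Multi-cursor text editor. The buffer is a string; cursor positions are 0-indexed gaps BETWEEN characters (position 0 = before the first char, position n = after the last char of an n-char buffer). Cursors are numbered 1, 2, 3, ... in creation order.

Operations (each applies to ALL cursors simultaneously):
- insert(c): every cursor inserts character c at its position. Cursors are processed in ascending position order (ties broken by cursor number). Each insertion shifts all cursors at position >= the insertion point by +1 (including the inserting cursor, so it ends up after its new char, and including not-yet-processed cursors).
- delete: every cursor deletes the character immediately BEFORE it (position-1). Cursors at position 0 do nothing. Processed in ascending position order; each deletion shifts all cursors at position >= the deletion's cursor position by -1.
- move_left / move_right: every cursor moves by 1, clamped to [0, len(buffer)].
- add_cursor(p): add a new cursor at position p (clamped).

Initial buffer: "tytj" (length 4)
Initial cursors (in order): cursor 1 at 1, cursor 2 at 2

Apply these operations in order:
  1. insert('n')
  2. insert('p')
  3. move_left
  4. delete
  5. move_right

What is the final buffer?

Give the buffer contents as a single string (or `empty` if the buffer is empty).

Answer: tpyptj

Derivation:
After op 1 (insert('n')): buffer="tnyntj" (len 6), cursors c1@2 c2@4, authorship .1.2..
After op 2 (insert('p')): buffer="tnpynptj" (len 8), cursors c1@3 c2@6, authorship .11.22..
After op 3 (move_left): buffer="tnpynptj" (len 8), cursors c1@2 c2@5, authorship .11.22..
After op 4 (delete): buffer="tpyptj" (len 6), cursors c1@1 c2@3, authorship .1.2..
After op 5 (move_right): buffer="tpyptj" (len 6), cursors c1@2 c2@4, authorship .1.2..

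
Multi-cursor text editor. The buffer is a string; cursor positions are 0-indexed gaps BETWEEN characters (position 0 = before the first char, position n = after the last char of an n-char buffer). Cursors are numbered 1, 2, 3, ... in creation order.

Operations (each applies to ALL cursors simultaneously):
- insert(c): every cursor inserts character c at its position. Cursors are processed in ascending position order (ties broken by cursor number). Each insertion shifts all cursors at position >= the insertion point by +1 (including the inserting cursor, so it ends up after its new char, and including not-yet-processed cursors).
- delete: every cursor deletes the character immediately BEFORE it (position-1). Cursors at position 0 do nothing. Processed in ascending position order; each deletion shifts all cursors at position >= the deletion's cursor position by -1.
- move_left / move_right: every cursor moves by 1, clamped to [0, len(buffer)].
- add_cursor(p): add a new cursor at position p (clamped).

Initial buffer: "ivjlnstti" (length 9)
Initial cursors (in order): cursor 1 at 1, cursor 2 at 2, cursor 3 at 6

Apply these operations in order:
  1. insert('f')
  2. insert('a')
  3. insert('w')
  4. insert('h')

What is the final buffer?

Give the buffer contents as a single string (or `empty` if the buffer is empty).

Answer: ifawhvfawhjlnsfawhtti

Derivation:
After op 1 (insert('f')): buffer="ifvfjlnsftti" (len 12), cursors c1@2 c2@4 c3@9, authorship .1.2....3...
After op 2 (insert('a')): buffer="ifavfajlnsfatti" (len 15), cursors c1@3 c2@6 c3@12, authorship .11.22....33...
After op 3 (insert('w')): buffer="ifawvfawjlnsfawtti" (len 18), cursors c1@4 c2@8 c3@15, authorship .111.222....333...
After op 4 (insert('h')): buffer="ifawhvfawhjlnsfawhtti" (len 21), cursors c1@5 c2@10 c3@18, authorship .1111.2222....3333...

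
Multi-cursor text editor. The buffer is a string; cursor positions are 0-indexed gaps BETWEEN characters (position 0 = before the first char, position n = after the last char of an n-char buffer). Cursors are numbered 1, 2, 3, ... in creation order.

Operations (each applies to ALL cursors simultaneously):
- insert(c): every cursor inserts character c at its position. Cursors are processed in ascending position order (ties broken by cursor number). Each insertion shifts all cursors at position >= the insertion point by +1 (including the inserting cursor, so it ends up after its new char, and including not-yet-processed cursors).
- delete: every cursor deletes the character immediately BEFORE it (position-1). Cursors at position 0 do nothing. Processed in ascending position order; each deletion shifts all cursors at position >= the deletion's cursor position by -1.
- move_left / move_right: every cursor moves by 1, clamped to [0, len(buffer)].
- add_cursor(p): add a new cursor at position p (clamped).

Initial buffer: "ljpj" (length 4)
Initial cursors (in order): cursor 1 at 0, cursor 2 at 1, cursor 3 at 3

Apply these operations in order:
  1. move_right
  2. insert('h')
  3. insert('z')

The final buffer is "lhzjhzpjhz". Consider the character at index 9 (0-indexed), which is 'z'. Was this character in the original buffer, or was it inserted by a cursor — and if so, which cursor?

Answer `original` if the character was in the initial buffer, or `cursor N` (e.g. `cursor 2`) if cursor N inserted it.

After op 1 (move_right): buffer="ljpj" (len 4), cursors c1@1 c2@2 c3@4, authorship ....
After op 2 (insert('h')): buffer="lhjhpjh" (len 7), cursors c1@2 c2@4 c3@7, authorship .1.2..3
After op 3 (insert('z')): buffer="lhzjhzpjhz" (len 10), cursors c1@3 c2@6 c3@10, authorship .11.22..33
Authorship (.=original, N=cursor N): . 1 1 . 2 2 . . 3 3
Index 9: author = 3

Answer: cursor 3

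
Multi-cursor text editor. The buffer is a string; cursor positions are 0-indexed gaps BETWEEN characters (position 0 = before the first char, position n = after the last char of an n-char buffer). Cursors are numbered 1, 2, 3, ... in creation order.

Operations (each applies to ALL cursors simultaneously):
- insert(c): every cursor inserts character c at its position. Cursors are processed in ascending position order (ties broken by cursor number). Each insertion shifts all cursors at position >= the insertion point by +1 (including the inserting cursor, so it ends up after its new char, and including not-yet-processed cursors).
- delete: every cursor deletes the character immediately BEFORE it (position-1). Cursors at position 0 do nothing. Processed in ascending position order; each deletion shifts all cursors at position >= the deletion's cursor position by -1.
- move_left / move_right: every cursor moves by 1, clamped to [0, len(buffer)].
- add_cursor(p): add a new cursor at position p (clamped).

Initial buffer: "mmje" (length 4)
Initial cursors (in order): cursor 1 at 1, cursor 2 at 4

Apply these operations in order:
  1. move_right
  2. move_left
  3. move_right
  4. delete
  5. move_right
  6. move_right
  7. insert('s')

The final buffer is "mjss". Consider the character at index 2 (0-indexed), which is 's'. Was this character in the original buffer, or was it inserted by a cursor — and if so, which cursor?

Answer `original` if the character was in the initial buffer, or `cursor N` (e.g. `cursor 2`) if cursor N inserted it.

Answer: cursor 1

Derivation:
After op 1 (move_right): buffer="mmje" (len 4), cursors c1@2 c2@4, authorship ....
After op 2 (move_left): buffer="mmje" (len 4), cursors c1@1 c2@3, authorship ....
After op 3 (move_right): buffer="mmje" (len 4), cursors c1@2 c2@4, authorship ....
After op 4 (delete): buffer="mj" (len 2), cursors c1@1 c2@2, authorship ..
After op 5 (move_right): buffer="mj" (len 2), cursors c1@2 c2@2, authorship ..
After op 6 (move_right): buffer="mj" (len 2), cursors c1@2 c2@2, authorship ..
After op 7 (insert('s')): buffer="mjss" (len 4), cursors c1@4 c2@4, authorship ..12
Authorship (.=original, N=cursor N): . . 1 2
Index 2: author = 1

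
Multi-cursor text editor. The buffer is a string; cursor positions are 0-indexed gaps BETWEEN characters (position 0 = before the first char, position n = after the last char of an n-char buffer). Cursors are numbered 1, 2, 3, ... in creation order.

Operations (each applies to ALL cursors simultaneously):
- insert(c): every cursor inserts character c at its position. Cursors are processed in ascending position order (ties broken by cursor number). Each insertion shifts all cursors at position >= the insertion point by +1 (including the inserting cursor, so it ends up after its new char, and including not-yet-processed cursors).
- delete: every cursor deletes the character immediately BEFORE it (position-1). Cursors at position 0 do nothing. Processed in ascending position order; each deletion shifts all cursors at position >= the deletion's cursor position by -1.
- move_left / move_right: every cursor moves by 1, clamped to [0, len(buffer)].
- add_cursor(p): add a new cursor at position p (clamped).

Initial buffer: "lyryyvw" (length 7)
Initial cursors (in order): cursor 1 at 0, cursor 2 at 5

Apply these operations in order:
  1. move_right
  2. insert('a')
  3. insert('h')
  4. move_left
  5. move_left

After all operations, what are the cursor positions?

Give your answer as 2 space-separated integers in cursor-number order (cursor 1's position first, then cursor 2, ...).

Answer: 1 8

Derivation:
After op 1 (move_right): buffer="lyryyvw" (len 7), cursors c1@1 c2@6, authorship .......
After op 2 (insert('a')): buffer="layryyvaw" (len 9), cursors c1@2 c2@8, authorship .1.....2.
After op 3 (insert('h')): buffer="lahyryyvahw" (len 11), cursors c1@3 c2@10, authorship .11.....22.
After op 4 (move_left): buffer="lahyryyvahw" (len 11), cursors c1@2 c2@9, authorship .11.....22.
After op 5 (move_left): buffer="lahyryyvahw" (len 11), cursors c1@1 c2@8, authorship .11.....22.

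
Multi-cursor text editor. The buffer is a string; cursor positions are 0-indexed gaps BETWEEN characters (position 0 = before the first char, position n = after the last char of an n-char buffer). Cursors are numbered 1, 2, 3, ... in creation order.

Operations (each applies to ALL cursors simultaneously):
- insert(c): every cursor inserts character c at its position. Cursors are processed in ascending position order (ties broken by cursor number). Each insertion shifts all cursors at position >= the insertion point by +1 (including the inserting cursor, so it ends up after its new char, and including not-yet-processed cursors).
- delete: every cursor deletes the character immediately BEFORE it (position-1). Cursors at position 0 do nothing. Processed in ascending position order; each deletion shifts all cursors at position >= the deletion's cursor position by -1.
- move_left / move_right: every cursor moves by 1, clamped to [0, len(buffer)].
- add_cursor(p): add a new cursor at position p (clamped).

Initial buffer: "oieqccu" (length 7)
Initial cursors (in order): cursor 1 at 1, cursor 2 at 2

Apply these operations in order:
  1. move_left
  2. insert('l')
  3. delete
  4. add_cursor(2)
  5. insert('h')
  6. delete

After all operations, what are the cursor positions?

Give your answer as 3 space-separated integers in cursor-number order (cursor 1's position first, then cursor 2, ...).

Answer: 0 1 2

Derivation:
After op 1 (move_left): buffer="oieqccu" (len 7), cursors c1@0 c2@1, authorship .......
After op 2 (insert('l')): buffer="lolieqccu" (len 9), cursors c1@1 c2@3, authorship 1.2......
After op 3 (delete): buffer="oieqccu" (len 7), cursors c1@0 c2@1, authorship .......
After op 4 (add_cursor(2)): buffer="oieqccu" (len 7), cursors c1@0 c2@1 c3@2, authorship .......
After op 5 (insert('h')): buffer="hohiheqccu" (len 10), cursors c1@1 c2@3 c3@5, authorship 1.2.3.....
After op 6 (delete): buffer="oieqccu" (len 7), cursors c1@0 c2@1 c3@2, authorship .......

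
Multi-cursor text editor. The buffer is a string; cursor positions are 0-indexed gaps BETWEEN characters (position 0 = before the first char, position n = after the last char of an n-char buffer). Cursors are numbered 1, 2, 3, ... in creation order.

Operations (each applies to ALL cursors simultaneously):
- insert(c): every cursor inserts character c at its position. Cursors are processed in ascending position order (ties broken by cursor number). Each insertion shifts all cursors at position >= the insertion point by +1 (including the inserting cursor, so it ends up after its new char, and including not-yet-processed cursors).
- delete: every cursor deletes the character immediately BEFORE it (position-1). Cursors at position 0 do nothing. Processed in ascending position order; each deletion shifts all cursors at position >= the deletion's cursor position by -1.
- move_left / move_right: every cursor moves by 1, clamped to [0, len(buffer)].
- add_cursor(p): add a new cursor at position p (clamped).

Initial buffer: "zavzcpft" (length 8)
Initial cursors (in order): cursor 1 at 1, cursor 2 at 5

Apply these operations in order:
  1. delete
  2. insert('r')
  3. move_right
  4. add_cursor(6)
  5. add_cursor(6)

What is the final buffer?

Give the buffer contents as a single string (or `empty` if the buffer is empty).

Answer: ravzrpft

Derivation:
After op 1 (delete): buffer="avzpft" (len 6), cursors c1@0 c2@3, authorship ......
After op 2 (insert('r')): buffer="ravzrpft" (len 8), cursors c1@1 c2@5, authorship 1...2...
After op 3 (move_right): buffer="ravzrpft" (len 8), cursors c1@2 c2@6, authorship 1...2...
After op 4 (add_cursor(6)): buffer="ravzrpft" (len 8), cursors c1@2 c2@6 c3@6, authorship 1...2...
After op 5 (add_cursor(6)): buffer="ravzrpft" (len 8), cursors c1@2 c2@6 c3@6 c4@6, authorship 1...2...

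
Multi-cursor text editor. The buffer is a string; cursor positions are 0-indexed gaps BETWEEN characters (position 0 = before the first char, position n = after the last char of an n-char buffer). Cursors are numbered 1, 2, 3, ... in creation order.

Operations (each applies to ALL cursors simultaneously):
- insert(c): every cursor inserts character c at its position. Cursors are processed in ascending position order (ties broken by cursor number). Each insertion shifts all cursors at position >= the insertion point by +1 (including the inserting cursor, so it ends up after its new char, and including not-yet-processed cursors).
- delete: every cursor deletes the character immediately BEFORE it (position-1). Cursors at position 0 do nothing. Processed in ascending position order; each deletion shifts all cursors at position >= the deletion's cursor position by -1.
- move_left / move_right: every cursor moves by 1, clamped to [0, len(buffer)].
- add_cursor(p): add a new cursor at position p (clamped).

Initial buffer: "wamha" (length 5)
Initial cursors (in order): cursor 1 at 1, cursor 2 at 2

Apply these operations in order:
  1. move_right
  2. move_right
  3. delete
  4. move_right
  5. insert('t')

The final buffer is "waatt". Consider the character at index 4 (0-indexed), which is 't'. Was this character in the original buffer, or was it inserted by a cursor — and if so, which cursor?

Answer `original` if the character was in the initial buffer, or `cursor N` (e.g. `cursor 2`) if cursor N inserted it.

After op 1 (move_right): buffer="wamha" (len 5), cursors c1@2 c2@3, authorship .....
After op 2 (move_right): buffer="wamha" (len 5), cursors c1@3 c2@4, authorship .....
After op 3 (delete): buffer="waa" (len 3), cursors c1@2 c2@2, authorship ...
After op 4 (move_right): buffer="waa" (len 3), cursors c1@3 c2@3, authorship ...
After op 5 (insert('t')): buffer="waatt" (len 5), cursors c1@5 c2@5, authorship ...12
Authorship (.=original, N=cursor N): . . . 1 2
Index 4: author = 2

Answer: cursor 2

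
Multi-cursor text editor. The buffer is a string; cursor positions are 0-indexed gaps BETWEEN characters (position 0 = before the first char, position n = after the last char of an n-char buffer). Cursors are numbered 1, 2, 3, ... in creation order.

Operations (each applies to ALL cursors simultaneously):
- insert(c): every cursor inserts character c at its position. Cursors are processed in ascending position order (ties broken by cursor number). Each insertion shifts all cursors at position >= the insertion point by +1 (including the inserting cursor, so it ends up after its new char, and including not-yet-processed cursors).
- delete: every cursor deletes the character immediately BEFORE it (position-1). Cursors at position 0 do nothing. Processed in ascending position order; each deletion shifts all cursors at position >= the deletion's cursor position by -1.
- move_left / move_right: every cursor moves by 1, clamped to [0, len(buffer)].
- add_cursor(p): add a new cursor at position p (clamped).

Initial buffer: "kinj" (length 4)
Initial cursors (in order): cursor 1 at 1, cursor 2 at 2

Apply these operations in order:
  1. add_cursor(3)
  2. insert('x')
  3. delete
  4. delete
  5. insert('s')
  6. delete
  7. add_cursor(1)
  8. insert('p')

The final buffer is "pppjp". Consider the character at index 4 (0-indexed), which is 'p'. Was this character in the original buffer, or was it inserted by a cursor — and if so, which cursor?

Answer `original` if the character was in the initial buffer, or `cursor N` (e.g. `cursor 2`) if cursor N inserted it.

After op 1 (add_cursor(3)): buffer="kinj" (len 4), cursors c1@1 c2@2 c3@3, authorship ....
After op 2 (insert('x')): buffer="kxixnxj" (len 7), cursors c1@2 c2@4 c3@6, authorship .1.2.3.
After op 3 (delete): buffer="kinj" (len 4), cursors c1@1 c2@2 c3@3, authorship ....
After op 4 (delete): buffer="j" (len 1), cursors c1@0 c2@0 c3@0, authorship .
After op 5 (insert('s')): buffer="sssj" (len 4), cursors c1@3 c2@3 c3@3, authorship 123.
After op 6 (delete): buffer="j" (len 1), cursors c1@0 c2@0 c3@0, authorship .
After op 7 (add_cursor(1)): buffer="j" (len 1), cursors c1@0 c2@0 c3@0 c4@1, authorship .
After op 8 (insert('p')): buffer="pppjp" (len 5), cursors c1@3 c2@3 c3@3 c4@5, authorship 123.4
Authorship (.=original, N=cursor N): 1 2 3 . 4
Index 4: author = 4

Answer: cursor 4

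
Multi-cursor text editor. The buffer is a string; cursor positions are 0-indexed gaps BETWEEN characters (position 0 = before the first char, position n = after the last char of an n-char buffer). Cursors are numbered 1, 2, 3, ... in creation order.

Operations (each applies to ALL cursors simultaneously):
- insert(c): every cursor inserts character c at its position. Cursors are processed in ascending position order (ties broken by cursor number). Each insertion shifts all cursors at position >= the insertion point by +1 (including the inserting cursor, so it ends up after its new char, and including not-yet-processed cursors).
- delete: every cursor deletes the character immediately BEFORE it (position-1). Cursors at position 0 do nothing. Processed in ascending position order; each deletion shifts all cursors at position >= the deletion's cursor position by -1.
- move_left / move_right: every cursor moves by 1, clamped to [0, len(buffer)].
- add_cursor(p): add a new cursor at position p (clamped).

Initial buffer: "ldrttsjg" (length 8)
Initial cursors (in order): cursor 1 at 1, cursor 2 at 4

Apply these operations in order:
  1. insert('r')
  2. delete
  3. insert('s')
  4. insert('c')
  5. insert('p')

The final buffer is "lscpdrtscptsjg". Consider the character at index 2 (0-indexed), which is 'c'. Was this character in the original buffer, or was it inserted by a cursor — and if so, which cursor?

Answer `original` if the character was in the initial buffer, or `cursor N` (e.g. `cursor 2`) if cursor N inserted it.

After op 1 (insert('r')): buffer="lrdrtrtsjg" (len 10), cursors c1@2 c2@6, authorship .1...2....
After op 2 (delete): buffer="ldrttsjg" (len 8), cursors c1@1 c2@4, authorship ........
After op 3 (insert('s')): buffer="lsdrtstsjg" (len 10), cursors c1@2 c2@6, authorship .1...2....
After op 4 (insert('c')): buffer="lscdrtsctsjg" (len 12), cursors c1@3 c2@8, authorship .11...22....
After op 5 (insert('p')): buffer="lscpdrtscptsjg" (len 14), cursors c1@4 c2@10, authorship .111...222....
Authorship (.=original, N=cursor N): . 1 1 1 . . . 2 2 2 . . . .
Index 2: author = 1

Answer: cursor 1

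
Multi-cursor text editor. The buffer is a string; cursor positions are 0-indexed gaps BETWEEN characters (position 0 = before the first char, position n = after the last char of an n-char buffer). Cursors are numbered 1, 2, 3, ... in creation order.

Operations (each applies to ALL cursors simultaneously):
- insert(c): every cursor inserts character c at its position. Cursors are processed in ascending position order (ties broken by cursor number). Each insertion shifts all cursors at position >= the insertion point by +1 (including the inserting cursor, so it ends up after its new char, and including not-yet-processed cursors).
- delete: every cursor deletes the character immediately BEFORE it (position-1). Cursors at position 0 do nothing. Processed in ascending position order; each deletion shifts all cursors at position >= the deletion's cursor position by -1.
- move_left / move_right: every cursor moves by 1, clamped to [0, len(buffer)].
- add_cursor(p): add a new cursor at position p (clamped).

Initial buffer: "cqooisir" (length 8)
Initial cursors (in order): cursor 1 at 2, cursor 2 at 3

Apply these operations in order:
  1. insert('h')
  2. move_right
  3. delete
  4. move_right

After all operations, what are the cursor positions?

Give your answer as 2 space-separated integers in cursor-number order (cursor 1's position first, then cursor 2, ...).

Answer: 4 5

Derivation:
After op 1 (insert('h')): buffer="cqhohoisir" (len 10), cursors c1@3 c2@5, authorship ..1.2.....
After op 2 (move_right): buffer="cqhohoisir" (len 10), cursors c1@4 c2@6, authorship ..1.2.....
After op 3 (delete): buffer="cqhhisir" (len 8), cursors c1@3 c2@4, authorship ..12....
After op 4 (move_right): buffer="cqhhisir" (len 8), cursors c1@4 c2@5, authorship ..12....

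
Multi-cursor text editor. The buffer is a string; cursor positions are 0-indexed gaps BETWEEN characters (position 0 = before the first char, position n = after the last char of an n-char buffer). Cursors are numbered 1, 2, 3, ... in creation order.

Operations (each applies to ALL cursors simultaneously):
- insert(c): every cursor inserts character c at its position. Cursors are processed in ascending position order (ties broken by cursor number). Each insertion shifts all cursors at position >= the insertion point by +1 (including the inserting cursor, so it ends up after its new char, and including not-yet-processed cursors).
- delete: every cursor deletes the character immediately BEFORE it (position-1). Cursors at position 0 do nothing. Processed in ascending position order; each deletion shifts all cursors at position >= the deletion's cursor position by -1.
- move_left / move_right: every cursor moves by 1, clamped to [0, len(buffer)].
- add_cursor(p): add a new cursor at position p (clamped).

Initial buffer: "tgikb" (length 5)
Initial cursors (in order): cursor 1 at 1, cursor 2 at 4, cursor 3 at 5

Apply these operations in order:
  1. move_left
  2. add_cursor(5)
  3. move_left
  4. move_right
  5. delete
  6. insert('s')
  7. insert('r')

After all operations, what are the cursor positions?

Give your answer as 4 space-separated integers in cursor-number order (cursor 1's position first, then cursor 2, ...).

After op 1 (move_left): buffer="tgikb" (len 5), cursors c1@0 c2@3 c3@4, authorship .....
After op 2 (add_cursor(5)): buffer="tgikb" (len 5), cursors c1@0 c2@3 c3@4 c4@5, authorship .....
After op 3 (move_left): buffer="tgikb" (len 5), cursors c1@0 c2@2 c3@3 c4@4, authorship .....
After op 4 (move_right): buffer="tgikb" (len 5), cursors c1@1 c2@3 c3@4 c4@5, authorship .....
After op 5 (delete): buffer="g" (len 1), cursors c1@0 c2@1 c3@1 c4@1, authorship .
After op 6 (insert('s')): buffer="sgsss" (len 5), cursors c1@1 c2@5 c3@5 c4@5, authorship 1.234
After op 7 (insert('r')): buffer="srgsssrrr" (len 9), cursors c1@2 c2@9 c3@9 c4@9, authorship 11.234234

Answer: 2 9 9 9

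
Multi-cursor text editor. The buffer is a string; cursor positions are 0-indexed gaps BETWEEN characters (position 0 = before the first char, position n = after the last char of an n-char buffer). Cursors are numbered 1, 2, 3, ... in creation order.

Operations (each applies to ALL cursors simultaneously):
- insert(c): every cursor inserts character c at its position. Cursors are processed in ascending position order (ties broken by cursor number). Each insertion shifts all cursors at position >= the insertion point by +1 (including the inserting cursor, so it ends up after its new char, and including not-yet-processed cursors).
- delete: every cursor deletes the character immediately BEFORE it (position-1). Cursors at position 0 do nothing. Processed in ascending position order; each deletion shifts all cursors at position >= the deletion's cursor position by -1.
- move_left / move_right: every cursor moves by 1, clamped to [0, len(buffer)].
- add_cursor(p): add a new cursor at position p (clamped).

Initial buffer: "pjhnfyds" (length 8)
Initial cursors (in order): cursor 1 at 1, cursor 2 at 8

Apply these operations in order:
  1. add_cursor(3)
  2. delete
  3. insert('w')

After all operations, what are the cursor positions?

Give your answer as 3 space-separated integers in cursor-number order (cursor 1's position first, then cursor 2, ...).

Answer: 1 8 3

Derivation:
After op 1 (add_cursor(3)): buffer="pjhnfyds" (len 8), cursors c1@1 c3@3 c2@8, authorship ........
After op 2 (delete): buffer="jnfyd" (len 5), cursors c1@0 c3@1 c2@5, authorship .....
After op 3 (insert('w')): buffer="wjwnfydw" (len 8), cursors c1@1 c3@3 c2@8, authorship 1.3....2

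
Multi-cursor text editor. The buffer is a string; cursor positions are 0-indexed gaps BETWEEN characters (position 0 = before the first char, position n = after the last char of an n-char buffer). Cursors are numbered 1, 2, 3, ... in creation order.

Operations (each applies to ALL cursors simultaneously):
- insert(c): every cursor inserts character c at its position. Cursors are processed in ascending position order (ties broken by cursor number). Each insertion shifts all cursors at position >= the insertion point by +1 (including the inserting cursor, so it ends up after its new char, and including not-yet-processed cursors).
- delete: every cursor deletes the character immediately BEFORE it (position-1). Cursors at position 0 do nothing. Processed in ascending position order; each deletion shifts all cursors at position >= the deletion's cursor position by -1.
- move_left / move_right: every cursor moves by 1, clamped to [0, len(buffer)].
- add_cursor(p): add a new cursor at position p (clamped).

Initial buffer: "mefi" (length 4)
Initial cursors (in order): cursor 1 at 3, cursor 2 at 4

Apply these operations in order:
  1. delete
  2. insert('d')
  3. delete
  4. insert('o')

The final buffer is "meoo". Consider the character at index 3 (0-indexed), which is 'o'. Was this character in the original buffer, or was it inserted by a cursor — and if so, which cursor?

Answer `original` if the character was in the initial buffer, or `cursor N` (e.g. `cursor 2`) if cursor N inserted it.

Answer: cursor 2

Derivation:
After op 1 (delete): buffer="me" (len 2), cursors c1@2 c2@2, authorship ..
After op 2 (insert('d')): buffer="medd" (len 4), cursors c1@4 c2@4, authorship ..12
After op 3 (delete): buffer="me" (len 2), cursors c1@2 c2@2, authorship ..
After op 4 (insert('o')): buffer="meoo" (len 4), cursors c1@4 c2@4, authorship ..12
Authorship (.=original, N=cursor N): . . 1 2
Index 3: author = 2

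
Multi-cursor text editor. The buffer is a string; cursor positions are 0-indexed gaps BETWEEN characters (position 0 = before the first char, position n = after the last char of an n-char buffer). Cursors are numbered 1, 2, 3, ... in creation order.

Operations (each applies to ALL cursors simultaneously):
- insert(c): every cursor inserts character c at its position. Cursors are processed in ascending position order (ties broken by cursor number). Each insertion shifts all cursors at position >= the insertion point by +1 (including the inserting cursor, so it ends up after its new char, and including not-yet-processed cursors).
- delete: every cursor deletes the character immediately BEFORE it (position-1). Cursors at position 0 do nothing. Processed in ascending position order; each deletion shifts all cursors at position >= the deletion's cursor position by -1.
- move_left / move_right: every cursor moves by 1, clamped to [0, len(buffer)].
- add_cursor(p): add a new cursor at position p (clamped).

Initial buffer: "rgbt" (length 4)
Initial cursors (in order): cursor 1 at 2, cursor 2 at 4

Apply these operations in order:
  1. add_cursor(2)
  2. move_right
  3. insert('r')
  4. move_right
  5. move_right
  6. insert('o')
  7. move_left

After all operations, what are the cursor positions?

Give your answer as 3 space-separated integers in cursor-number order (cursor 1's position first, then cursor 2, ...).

Answer: 9 9 9

Derivation:
After op 1 (add_cursor(2)): buffer="rgbt" (len 4), cursors c1@2 c3@2 c2@4, authorship ....
After op 2 (move_right): buffer="rgbt" (len 4), cursors c1@3 c3@3 c2@4, authorship ....
After op 3 (insert('r')): buffer="rgbrrtr" (len 7), cursors c1@5 c3@5 c2@7, authorship ...13.2
After op 4 (move_right): buffer="rgbrrtr" (len 7), cursors c1@6 c3@6 c2@7, authorship ...13.2
After op 5 (move_right): buffer="rgbrrtr" (len 7), cursors c1@7 c2@7 c3@7, authorship ...13.2
After op 6 (insert('o')): buffer="rgbrrtrooo" (len 10), cursors c1@10 c2@10 c3@10, authorship ...13.2123
After op 7 (move_left): buffer="rgbrrtrooo" (len 10), cursors c1@9 c2@9 c3@9, authorship ...13.2123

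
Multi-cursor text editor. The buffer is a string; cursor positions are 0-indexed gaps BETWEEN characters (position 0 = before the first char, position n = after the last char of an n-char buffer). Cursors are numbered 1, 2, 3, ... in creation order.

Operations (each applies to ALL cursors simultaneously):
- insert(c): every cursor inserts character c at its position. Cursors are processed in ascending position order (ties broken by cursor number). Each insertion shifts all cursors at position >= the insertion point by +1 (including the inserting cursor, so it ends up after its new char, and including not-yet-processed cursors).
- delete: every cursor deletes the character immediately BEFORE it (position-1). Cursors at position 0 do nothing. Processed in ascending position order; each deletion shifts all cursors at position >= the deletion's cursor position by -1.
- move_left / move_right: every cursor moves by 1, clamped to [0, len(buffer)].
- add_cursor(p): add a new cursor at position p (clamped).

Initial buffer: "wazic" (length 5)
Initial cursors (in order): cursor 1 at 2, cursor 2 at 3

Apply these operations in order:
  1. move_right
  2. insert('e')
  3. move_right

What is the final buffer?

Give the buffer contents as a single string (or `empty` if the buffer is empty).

After op 1 (move_right): buffer="wazic" (len 5), cursors c1@3 c2@4, authorship .....
After op 2 (insert('e')): buffer="wazeiec" (len 7), cursors c1@4 c2@6, authorship ...1.2.
After op 3 (move_right): buffer="wazeiec" (len 7), cursors c1@5 c2@7, authorship ...1.2.

Answer: wazeiec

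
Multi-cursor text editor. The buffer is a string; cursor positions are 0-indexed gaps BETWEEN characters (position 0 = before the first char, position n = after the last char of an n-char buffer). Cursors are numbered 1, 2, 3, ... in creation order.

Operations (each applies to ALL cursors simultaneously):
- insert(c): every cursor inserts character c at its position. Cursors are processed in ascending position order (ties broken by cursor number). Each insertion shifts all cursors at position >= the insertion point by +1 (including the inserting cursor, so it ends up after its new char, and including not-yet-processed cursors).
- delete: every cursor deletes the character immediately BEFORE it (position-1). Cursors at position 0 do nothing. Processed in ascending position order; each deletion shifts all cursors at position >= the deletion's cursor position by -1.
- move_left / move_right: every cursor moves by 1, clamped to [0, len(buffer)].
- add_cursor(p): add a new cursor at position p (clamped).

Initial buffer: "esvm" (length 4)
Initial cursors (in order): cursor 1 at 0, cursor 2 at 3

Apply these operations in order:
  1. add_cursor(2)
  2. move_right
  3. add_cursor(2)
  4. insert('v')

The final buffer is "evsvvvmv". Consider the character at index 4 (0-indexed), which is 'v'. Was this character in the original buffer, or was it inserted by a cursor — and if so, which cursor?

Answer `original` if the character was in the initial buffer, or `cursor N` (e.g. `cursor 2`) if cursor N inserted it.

After op 1 (add_cursor(2)): buffer="esvm" (len 4), cursors c1@0 c3@2 c2@3, authorship ....
After op 2 (move_right): buffer="esvm" (len 4), cursors c1@1 c3@3 c2@4, authorship ....
After op 3 (add_cursor(2)): buffer="esvm" (len 4), cursors c1@1 c4@2 c3@3 c2@4, authorship ....
After op 4 (insert('v')): buffer="evsvvvmv" (len 8), cursors c1@2 c4@4 c3@6 c2@8, authorship .1.4.3.2
Authorship (.=original, N=cursor N): . 1 . 4 . 3 . 2
Index 4: author = original

Answer: original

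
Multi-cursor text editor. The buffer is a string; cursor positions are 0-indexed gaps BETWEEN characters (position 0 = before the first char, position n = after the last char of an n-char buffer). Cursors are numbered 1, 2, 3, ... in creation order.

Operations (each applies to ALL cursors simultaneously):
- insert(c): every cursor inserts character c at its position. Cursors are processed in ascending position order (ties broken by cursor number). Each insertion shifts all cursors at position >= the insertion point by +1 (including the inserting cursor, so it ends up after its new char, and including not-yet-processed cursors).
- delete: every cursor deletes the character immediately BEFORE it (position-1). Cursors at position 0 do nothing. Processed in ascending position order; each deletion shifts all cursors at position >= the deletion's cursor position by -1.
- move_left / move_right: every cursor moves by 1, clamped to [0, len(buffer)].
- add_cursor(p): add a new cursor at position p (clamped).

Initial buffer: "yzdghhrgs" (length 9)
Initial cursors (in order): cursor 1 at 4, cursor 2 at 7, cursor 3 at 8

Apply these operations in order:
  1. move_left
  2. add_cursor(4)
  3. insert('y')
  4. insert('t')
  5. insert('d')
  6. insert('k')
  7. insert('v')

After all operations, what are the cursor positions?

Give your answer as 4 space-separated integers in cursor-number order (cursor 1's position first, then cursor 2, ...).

After op 1 (move_left): buffer="yzdghhrgs" (len 9), cursors c1@3 c2@6 c3@7, authorship .........
After op 2 (add_cursor(4)): buffer="yzdghhrgs" (len 9), cursors c1@3 c4@4 c2@6 c3@7, authorship .........
After op 3 (insert('y')): buffer="yzdygyhhyrygs" (len 13), cursors c1@4 c4@6 c2@9 c3@11, authorship ...1.4..2.3..
After op 4 (insert('t')): buffer="yzdytgythhytrytgs" (len 17), cursors c1@5 c4@8 c2@12 c3@15, authorship ...11.44..22.33..
After op 5 (insert('d')): buffer="yzdytdgytdhhytdrytdgs" (len 21), cursors c1@6 c4@10 c2@15 c3@19, authorship ...111.444..222.333..
After op 6 (insert('k')): buffer="yzdytdkgytdkhhytdkrytdkgs" (len 25), cursors c1@7 c4@12 c2@18 c3@23, authorship ...1111.4444..2222.3333..
After op 7 (insert('v')): buffer="yzdytdkvgytdkvhhytdkvrytdkvgs" (len 29), cursors c1@8 c4@14 c2@21 c3@27, authorship ...11111.44444..22222.33333..

Answer: 8 21 27 14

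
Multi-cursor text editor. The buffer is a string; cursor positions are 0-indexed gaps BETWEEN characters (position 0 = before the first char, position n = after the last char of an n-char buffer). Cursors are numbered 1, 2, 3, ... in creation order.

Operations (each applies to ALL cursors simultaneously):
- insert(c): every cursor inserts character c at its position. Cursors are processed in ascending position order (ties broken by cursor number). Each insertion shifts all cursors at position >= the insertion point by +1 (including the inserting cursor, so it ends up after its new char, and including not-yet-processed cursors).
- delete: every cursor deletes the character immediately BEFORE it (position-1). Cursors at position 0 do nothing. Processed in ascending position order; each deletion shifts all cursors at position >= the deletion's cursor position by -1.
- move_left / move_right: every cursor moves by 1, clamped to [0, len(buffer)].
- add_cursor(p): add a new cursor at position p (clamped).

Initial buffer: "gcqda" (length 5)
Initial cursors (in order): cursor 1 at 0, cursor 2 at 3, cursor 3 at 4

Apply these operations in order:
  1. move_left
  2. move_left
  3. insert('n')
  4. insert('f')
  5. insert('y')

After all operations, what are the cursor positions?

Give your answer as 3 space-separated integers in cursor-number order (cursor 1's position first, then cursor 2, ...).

After op 1 (move_left): buffer="gcqda" (len 5), cursors c1@0 c2@2 c3@3, authorship .....
After op 2 (move_left): buffer="gcqda" (len 5), cursors c1@0 c2@1 c3@2, authorship .....
After op 3 (insert('n')): buffer="ngncnqda" (len 8), cursors c1@1 c2@3 c3@5, authorship 1.2.3...
After op 4 (insert('f')): buffer="nfgnfcnfqda" (len 11), cursors c1@2 c2@5 c3@8, authorship 11.22.33...
After op 5 (insert('y')): buffer="nfygnfycnfyqda" (len 14), cursors c1@3 c2@7 c3@11, authorship 111.222.333...

Answer: 3 7 11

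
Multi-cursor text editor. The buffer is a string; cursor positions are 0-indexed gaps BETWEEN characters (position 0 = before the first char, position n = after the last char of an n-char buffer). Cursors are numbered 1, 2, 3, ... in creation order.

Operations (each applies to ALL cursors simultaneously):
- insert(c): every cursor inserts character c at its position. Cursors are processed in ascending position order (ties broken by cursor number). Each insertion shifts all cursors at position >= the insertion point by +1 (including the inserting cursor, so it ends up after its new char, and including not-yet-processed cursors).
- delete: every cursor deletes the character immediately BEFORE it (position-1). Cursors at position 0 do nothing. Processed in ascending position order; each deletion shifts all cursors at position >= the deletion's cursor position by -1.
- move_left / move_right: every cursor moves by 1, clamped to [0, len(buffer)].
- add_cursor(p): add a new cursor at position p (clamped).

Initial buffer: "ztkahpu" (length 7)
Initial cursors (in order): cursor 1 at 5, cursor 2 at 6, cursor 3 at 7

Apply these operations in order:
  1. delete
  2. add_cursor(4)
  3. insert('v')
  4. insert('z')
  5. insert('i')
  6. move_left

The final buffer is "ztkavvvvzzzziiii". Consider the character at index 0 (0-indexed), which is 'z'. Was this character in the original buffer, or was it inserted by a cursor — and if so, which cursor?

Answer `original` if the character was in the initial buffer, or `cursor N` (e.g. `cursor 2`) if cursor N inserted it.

After op 1 (delete): buffer="ztka" (len 4), cursors c1@4 c2@4 c3@4, authorship ....
After op 2 (add_cursor(4)): buffer="ztka" (len 4), cursors c1@4 c2@4 c3@4 c4@4, authorship ....
After op 3 (insert('v')): buffer="ztkavvvv" (len 8), cursors c1@8 c2@8 c3@8 c4@8, authorship ....1234
After op 4 (insert('z')): buffer="ztkavvvvzzzz" (len 12), cursors c1@12 c2@12 c3@12 c4@12, authorship ....12341234
After op 5 (insert('i')): buffer="ztkavvvvzzzziiii" (len 16), cursors c1@16 c2@16 c3@16 c4@16, authorship ....123412341234
After op 6 (move_left): buffer="ztkavvvvzzzziiii" (len 16), cursors c1@15 c2@15 c3@15 c4@15, authorship ....123412341234
Authorship (.=original, N=cursor N): . . . . 1 2 3 4 1 2 3 4 1 2 3 4
Index 0: author = original

Answer: original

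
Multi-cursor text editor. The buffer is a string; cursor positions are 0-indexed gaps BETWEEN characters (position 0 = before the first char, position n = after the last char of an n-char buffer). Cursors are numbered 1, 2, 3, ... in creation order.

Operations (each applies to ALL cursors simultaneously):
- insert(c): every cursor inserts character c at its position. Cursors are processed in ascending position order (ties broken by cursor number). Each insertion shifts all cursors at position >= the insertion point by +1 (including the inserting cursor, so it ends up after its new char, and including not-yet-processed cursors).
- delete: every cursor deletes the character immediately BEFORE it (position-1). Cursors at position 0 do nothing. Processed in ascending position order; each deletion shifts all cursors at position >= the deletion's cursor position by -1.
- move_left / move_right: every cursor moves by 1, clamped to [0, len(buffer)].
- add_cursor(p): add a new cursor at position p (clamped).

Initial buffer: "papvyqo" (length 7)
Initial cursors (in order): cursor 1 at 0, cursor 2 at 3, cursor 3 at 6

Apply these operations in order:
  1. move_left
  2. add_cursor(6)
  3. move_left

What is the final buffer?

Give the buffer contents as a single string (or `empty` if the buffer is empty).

Answer: papvyqo

Derivation:
After op 1 (move_left): buffer="papvyqo" (len 7), cursors c1@0 c2@2 c3@5, authorship .......
After op 2 (add_cursor(6)): buffer="papvyqo" (len 7), cursors c1@0 c2@2 c3@5 c4@6, authorship .......
After op 3 (move_left): buffer="papvyqo" (len 7), cursors c1@0 c2@1 c3@4 c4@5, authorship .......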